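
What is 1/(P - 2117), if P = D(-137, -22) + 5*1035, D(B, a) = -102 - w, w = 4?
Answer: 1/2952 ≈ 0.00033875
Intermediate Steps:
D(B, a) = -106 (D(B, a) = -102 - 1*4 = -102 - 4 = -106)
P = 5069 (P = -106 + 5*1035 = -106 + 5175 = 5069)
1/(P - 2117) = 1/(5069 - 2117) = 1/2952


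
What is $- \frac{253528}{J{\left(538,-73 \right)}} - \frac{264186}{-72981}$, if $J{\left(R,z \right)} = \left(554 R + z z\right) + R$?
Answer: $\frac{624125434}{224043561} \approx 2.7857$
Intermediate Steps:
$J{\left(R,z \right)} = z^{2} + 555 R$ ($J{\left(R,z \right)} = \left(554 R + z^{2}\right) + R = \left(z^{2} + 554 R\right) + R = z^{2} + 555 R$)
$- \frac{253528}{J{\left(538,-73 \right)}} - \frac{264186}{-72981} = - \frac{253528}{\left(-73\right)^{2} + 555 \cdot 538} - \frac{264186}{-72981} = - \frac{253528}{5329 + 298590} - - \frac{29354}{8109} = - \frac{253528}{303919} + \frac{29354}{8109} = \left(-253528\right) \frac{1}{303919} + \frac{29354}{8109} = - \frac{23048}{27629} + \frac{29354}{8109} = \frac{624125434}{224043561}$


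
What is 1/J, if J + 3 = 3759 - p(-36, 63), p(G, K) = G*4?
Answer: 1/3900 ≈ 0.00025641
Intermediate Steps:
p(G, K) = 4*G
J = 3900 (J = -3 + (3759 - 4*(-36)) = -3 + (3759 - 1*(-144)) = -3 + (3759 + 144) = -3 + 3903 = 3900)
1/J = 1/3900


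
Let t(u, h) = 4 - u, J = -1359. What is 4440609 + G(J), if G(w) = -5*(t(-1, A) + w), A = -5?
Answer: 4447379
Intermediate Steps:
G(w) = -25 - 5*w (G(w) = -5*((4 - 1*(-1)) + w) = -5*((4 + 1) + w) = -5*(5 + w) = -25 - 5*w)
4440609 + G(J) = 4440609 + (-25 - 5*(-1359)) = 4440609 + (-25 + 6795) = 4440609 + 6770 = 4447379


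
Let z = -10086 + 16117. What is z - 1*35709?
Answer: -29678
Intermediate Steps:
z = 6031
z - 1*35709 = 6031 - 1*35709 = 6031 - 35709 = -29678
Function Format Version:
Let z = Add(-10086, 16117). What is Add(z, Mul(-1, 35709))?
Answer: -29678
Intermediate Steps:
z = 6031
Add(z, Mul(-1, 35709)) = Add(6031, Mul(-1, 35709)) = Add(6031, -35709) = -29678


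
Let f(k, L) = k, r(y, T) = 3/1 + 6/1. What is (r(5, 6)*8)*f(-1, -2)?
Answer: -72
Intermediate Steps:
r(y, T) = 9 (r(y, T) = 3*1 + 6*1 = 3 + 6 = 9)
(r(5, 6)*8)*f(-1, -2) = (9*8)*(-1) = 72*(-1) = -72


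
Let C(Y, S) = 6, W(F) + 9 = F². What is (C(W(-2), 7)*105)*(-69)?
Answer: -43470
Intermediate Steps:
W(F) = -9 + F²
(C(W(-2), 7)*105)*(-69) = (6*105)*(-69) = 630*(-69) = -43470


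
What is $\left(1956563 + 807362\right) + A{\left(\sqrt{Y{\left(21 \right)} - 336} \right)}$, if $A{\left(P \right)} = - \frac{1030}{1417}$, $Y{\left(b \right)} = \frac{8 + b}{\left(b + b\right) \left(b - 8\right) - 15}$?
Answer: $\frac{3916480695}{1417} \approx 2.7639 \cdot 10^{6}$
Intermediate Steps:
$Y{\left(b \right)} = \frac{8 + b}{-15 + 2 b \left(-8 + b\right)}$ ($Y{\left(b \right)} = \frac{8 + b}{2 b \left(-8 + b\right) - 15} = \frac{8 + b}{-15 + 2 b \left(-8 + b\right)}$)
$A{\left(P \right)} = - \frac{1030}{1417}$ ($A{\left(P \right)} = \left(-1030\right) \frac{1}{1417} = - \frac{1030}{1417}$)
$\left(1956563 + 807362\right) + A{\left(\sqrt{Y{\left(21 \right)} - 336} \right)} = \left(1956563 + 807362\right) - \frac{1030}{1417} = 2763925 - \frac{1030}{1417} = \frac{3916480695}{1417}$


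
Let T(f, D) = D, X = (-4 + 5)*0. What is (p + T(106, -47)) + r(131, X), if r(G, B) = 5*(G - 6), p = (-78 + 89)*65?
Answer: 1293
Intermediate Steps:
X = 0 (X = 1*0 = 0)
p = 715 (p = 11*65 = 715)
r(G, B) = -30 + 5*G (r(G, B) = 5*(-6 + G) = -30 + 5*G)
(p + T(106, -47)) + r(131, X) = (715 - 47) + (-30 + 5*131) = 668 + (-30 + 655) = 668 + 625 = 1293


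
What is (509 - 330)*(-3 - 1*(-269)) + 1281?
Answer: 48895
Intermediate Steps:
(509 - 330)*(-3 - 1*(-269)) + 1281 = 179*(-3 + 269) + 1281 = 179*266 + 1281 = 47614 + 1281 = 48895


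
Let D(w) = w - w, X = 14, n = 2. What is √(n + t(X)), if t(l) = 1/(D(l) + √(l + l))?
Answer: √(392 + 14*√7)/14 ≈ 1.4795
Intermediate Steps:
D(w) = 0
t(l) = √2/(2*√l) (t(l) = 1/(0 + √(l + l)) = 1/(0 + √(2*l)) = 1/(0 + √2*√l) = 1/(√2*√l) = √2/(2*√l))
√(n + t(X)) = √(2 + √2/(2*√14)) = √(2 + √2*(√14/14)/2) = √(2 + √7/14)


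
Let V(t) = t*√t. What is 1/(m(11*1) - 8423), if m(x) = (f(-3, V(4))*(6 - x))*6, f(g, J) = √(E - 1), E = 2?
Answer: -1/8453 ≈ -0.00011830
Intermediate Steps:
V(t) = t^(3/2)
f(g, J) = 1 (f(g, J) = √(2 - 1) = √1 = 1)
m(x) = 36 - 6*x (m(x) = (1*(6 - x))*6 = (6 - x)*6 = 36 - 6*x)
1/(m(11*1) - 8423) = 1/((36 - 66) - 8423) = 1/(-30 - 8423) = 1/(-8453) = -1/8453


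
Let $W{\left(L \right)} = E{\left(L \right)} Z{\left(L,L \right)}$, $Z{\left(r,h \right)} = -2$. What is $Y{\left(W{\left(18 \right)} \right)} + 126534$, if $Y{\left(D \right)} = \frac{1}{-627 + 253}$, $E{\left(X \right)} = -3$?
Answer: $\frac{47323715}{374} \approx 1.2653 \cdot 10^{5}$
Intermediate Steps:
$W{\left(L \right)} = 6$ ($W{\left(L \right)} = \left(-3\right) \left(-2\right) = 6$)
$Y{\left(D \right)} = - \frac{1}{374}$ ($Y{\left(D \right)} = \frac{1}{-374} = - \frac{1}{374}$)
$Y{\left(W{\left(18 \right)} \right)} + 126534 = - \frac{1}{374} + 126534 = \frac{47323715}{374}$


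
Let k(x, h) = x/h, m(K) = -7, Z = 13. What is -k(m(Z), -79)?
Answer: -7/79 ≈ -0.088608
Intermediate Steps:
-k(m(Z), -79) = -(-7)/(-79) = -(-7)*(-1)/79 = -1*7/79 = -7/79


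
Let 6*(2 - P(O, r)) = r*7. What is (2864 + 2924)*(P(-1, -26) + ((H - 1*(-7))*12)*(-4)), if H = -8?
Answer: 1394908/3 ≈ 4.6497e+5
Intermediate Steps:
P(O, r) = 2 - 7*r/6 (P(O, r) = 2 - r*7/6 = 2 - 7*r/6)
(2864 + 2924)*(P(-1, -26) + ((H - 1*(-7))*12)*(-4)) = (2864 + 2924)*((2 - 7/6*(-26)) + ((-8 - 1*(-7))*12)*(-4)) = 5788*((2 + 91/3) + ((-8 + 7)*12)*(-4)) = 5788*(97/3 - 1*12*(-4)) = 5788*(97/3 - 12*(-4)) = 5788*(97/3 + 48) = 5788*(241/3) = 1394908/3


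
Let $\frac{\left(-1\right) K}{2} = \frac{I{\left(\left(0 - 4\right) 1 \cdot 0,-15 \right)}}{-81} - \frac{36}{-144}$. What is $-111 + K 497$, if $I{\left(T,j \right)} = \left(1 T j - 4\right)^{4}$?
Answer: $\frac{450689}{162} \approx 2782.0$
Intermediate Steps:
$I{\left(T,j \right)} = \left(-4 + T j\right)^{4}$ ($I{\left(T,j \right)} = \left(T j - 4\right)^{4} = \left(-4 + T j\right)^{4}$)
$K = \frac{943}{162}$ ($K = - 2 \left(\frac{\left(-4 + \left(0 - 4\right) 1 \cdot 0 \left(-15\right)\right)^{4}}{-81} - \frac{36}{-144}\right) = - 2 \left(\left(-4 + \left(-4\right) 0 \left(-15\right)\right)^{4} \left(- \frac{1}{81}\right) - - \frac{1}{4}\right) = - 2 \left(\left(-4 + 0 \left(-15\right)\right)^{4} \left(- \frac{1}{81}\right) + \frac{1}{4}\right) = - 2 \left(\left(-4 + 0\right)^{4} \left(- \frac{1}{81}\right) + \frac{1}{4}\right) = - 2 \left(\left(-4\right)^{4} \left(- \frac{1}{81}\right) + \frac{1}{4}\right) = - 2 \left(256 \left(- \frac{1}{81}\right) + \frac{1}{4}\right) = - 2 \left(- \frac{256}{81} + \frac{1}{4}\right) = \left(-2\right) \left(- \frac{943}{324}\right) = \frac{943}{162} \approx 5.821$)
$-111 + K 497 = -111 + \frac{943}{162} \cdot 497 = -111 + \frac{468671}{162} = \frac{450689}{162}$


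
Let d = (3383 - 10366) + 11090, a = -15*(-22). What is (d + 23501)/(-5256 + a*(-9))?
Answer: -13804/4113 ≈ -3.3562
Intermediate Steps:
a = 330
d = 4107 (d = -6983 + 11090 = 4107)
(d + 23501)/(-5256 + a*(-9)) = (4107 + 23501)/(-5256 + 330*(-9)) = 27608/(-5256 - 2970) = 27608/(-8226) = 27608*(-1/8226) = -13804/4113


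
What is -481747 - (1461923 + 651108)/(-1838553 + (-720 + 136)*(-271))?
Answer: -809472071852/1680289 ≈ -4.8175e+5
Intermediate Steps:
-481747 - (1461923 + 651108)/(-1838553 + (-720 + 136)*(-271)) = -481747 - 2113031/(-1838553 - 584*(-271)) = -481747 - 2113031/(-1838553 + 158264) = -481747 - 2113031/(-1680289) = -481747 - 2113031*(-1)/1680289 = -481747 - 1*(-2113031/1680289) = -481747 + 2113031/1680289 = -809472071852/1680289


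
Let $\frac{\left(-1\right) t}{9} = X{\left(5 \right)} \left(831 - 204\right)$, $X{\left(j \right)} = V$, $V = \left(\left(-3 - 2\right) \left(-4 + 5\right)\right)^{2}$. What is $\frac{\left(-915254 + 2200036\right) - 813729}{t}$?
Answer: $- \frac{42823}{12825} \approx -3.339$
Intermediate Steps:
$V = 25$ ($V = \left(\left(-5\right) 1\right)^{2} = \left(-5\right)^{2} = 25$)
$X{\left(j \right)} = 25$
$t = -141075$ ($t = - 9 \cdot 25 \left(831 - 204\right) = - 9 \cdot 25 \cdot 627 = \left(-9\right) 15675 = -141075$)
$\frac{\left(-915254 + 2200036\right) - 813729}{t} = \frac{\left(-915254 + 2200036\right) - 813729}{-141075} = \left(1284782 - 813729\right) \left(- \frac{1}{141075}\right) = 471053 \left(- \frac{1}{141075}\right) = - \frac{42823}{12825}$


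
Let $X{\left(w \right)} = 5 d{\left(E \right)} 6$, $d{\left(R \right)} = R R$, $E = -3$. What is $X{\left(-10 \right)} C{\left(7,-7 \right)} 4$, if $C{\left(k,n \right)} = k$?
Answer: $7560$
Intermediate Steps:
$d{\left(R \right)} = R^{2}$
$X{\left(w \right)} = 270$ ($X{\left(w \right)} = 5 \left(-3\right)^{2} \cdot 6 = 5 \cdot 9 \cdot 6 = 45 \cdot 6 = 270$)
$X{\left(-10 \right)} C{\left(7,-7 \right)} 4 = 270 \cdot 7 \cdot 4 = 1890 \cdot 4 = 7560$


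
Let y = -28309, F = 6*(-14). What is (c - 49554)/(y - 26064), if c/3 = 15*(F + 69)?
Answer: 50229/54373 ≈ 0.92379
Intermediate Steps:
F = -84
c = -675 (c = 3*(15*(-84 + 69)) = 3*(15*(-15)) = 3*(-225) = -675)
(c - 49554)/(y - 26064) = (-675 - 49554)/(-28309 - 26064) = -50229/(-54373) = -50229*(-1/54373) = 50229/54373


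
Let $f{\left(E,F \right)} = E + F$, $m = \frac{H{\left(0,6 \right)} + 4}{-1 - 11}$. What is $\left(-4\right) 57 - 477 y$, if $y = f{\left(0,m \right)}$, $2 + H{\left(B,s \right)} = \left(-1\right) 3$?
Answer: $- \frac{1071}{4} \approx -267.75$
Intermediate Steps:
$H{\left(B,s \right)} = -5$ ($H{\left(B,s \right)} = -2 - 3 = -5$)
$m = \frac{1}{12}$ ($m = \frac{-5 + 4}{-1 - 11} = - \frac{1}{-12} = \left(-1\right) \left(- \frac{1}{12}\right) = \frac{1}{12} \approx 0.083333$)
$y = \frac{1}{12}$ ($y = 0 + \frac{1}{12} = \frac{1}{12} \approx 0.083333$)
$\left(-4\right) 57 - 477 y = \left(-4\right) 57 - \frac{159}{4} = -228 - \frac{159}{4} = - \frac{1071}{4}$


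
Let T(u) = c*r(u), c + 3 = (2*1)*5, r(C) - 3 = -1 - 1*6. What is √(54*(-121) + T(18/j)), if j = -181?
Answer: I*√6562 ≈ 81.006*I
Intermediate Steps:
r(C) = -4 (r(C) = 3 + (-1 - 1*6) = 3 + (-1 - 6) = 3 - 7 = -4)
c = 7 (c = -3 + (2*1)*5 = -3 + 2*5 = -3 + 10 = 7)
T(u) = -28 (T(u) = 7*(-4) = -28)
√(54*(-121) + T(18/j)) = √(54*(-121) - 28) = √(-6534 - 28) = √(-6562) = I*√6562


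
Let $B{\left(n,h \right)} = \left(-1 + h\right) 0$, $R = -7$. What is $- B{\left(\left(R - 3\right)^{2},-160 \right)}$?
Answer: $0$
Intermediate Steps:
$B{\left(n,h \right)} = 0$
$- B{\left(\left(R - 3\right)^{2},-160 \right)} = \left(-1\right) 0 = 0$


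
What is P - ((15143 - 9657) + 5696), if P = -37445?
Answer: -48627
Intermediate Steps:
P - ((15143 - 9657) + 5696) = -37445 - ((15143 - 9657) + 5696) = -37445 - (5486 + 5696) = -37445 - 1*11182 = -37445 - 11182 = -48627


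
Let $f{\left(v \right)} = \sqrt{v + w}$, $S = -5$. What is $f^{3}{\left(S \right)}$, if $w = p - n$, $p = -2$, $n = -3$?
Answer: $- 8 i \approx - 8.0 i$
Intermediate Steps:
$w = 1$ ($w = -2 - -3 = -2 + 3 = 1$)
$f{\left(v \right)} = \sqrt{1 + v}$ ($f{\left(v \right)} = \sqrt{v + 1} = \sqrt{1 + v}$)
$f^{3}{\left(S \right)} = \left(\sqrt{1 - 5}\right)^{3} = \left(\sqrt{-4}\right)^{3} = \left(2 i\right)^{3} = - 8 i$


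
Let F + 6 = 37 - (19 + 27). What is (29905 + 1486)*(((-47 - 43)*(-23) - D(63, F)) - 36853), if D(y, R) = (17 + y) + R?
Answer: -1093913568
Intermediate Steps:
F = -15 (F = -6 + (37 - (19 + 27)) = -6 + (37 - 1*46) = -6 + (37 - 46) = -6 - 9 = -15)
D(y, R) = 17 + R + y
(29905 + 1486)*(((-47 - 43)*(-23) - D(63, F)) - 36853) = (29905 + 1486)*(((-47 - 43)*(-23) - (17 - 15 + 63)) - 36853) = 31391*((-90*(-23) - 1*65) - 36853) = 31391*((2070 - 65) - 36853) = 31391*(2005 - 36853) = 31391*(-34848) = -1093913568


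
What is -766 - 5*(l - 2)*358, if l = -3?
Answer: 8184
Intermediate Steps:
-766 - 5*(l - 2)*358 = -766 - 5*(-3 - 2)*358 = -766 - 5*(-5)*358 = -766 + 25*358 = -766 + 8950 = 8184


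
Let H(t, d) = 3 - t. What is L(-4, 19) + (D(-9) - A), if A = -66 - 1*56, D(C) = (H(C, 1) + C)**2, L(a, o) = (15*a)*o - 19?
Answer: -1028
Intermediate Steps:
L(a, o) = -19 + 15*a*o (L(a, o) = 15*a*o - 19 = -19 + 15*a*o)
D(C) = 9 (D(C) = ((3 - C) + C)**2 = 3**2 = 9)
A = -122 (A = -66 - 56 = -122)
L(-4, 19) + (D(-9) - A) = (-19 + 15*(-4)*19) + (9 - 1*(-122)) = (-19 - 1140) + (9 + 122) = -1159 + 131 = -1028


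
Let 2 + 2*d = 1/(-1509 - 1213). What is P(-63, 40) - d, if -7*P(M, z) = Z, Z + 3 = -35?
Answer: 244987/38108 ≈ 6.4288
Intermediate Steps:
Z = -38 (Z = -3 - 35 = -38)
P(M, z) = 38/7 (P(M, z) = -1/7*(-38) = 38/7)
d = -5445/5444 (d = -1 + 1/(2*(-1509 - 1213)) = -1 + (1/2)/(-2722) = -1 + (1/2)*(-1/2722) = -1 - 1/5444 = -5445/5444 ≈ -1.0002)
P(-63, 40) - d = 38/7 - 1*(-5445/5444) = 38/7 + 5445/5444 = 244987/38108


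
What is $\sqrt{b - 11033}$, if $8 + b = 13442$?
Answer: $49$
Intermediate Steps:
$b = 13434$ ($b = -8 + 13442 = 13434$)
$\sqrt{b - 11033} = \sqrt{13434 - 11033} = \sqrt{2401} = 49$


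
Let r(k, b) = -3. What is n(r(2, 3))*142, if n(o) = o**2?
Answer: 1278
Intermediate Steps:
n(r(2, 3))*142 = (-3)**2*142 = 9*142 = 1278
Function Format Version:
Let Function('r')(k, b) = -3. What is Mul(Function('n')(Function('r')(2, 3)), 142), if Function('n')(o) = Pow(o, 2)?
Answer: 1278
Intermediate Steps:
Mul(Function('n')(Function('r')(2, 3)), 142) = Mul(Pow(-3, 2), 142) = Mul(9, 142) = 1278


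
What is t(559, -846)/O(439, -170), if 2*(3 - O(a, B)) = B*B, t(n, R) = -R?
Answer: -846/14447 ≈ -0.058559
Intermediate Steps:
O(a, B) = 3 - B²/2 (O(a, B) = 3 - B*B/2 = 3 - B²/2)
t(559, -846)/O(439, -170) = (-1*(-846))/(3 - ½*(-170)²) = 846/(3 - ½*28900) = 846/(3 - 14450) = 846/(-14447) = 846*(-1/14447) = -846/14447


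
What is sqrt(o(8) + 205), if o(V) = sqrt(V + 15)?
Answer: sqrt(205 + sqrt(23)) ≈ 14.484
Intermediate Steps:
o(V) = sqrt(15 + V)
sqrt(o(8) + 205) = sqrt(sqrt(15 + 8) + 205) = sqrt(sqrt(23) + 205) = sqrt(205 + sqrt(23))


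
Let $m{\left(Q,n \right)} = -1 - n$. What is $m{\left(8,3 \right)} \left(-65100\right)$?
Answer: $260400$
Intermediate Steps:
$m{\left(8,3 \right)} \left(-65100\right) = \left(-1 - 3\right) \left(-65100\right) = \left(-4\right) \left(-65100\right) = 260400$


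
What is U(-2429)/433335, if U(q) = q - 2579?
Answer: -5008/433335 ≈ -0.011557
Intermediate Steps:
U(q) = -2579 + q
U(-2429)/433335 = (-2579 - 2429)/433335 = -5008*1/433335 = -5008/433335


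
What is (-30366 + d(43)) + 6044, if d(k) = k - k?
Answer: -24322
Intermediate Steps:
d(k) = 0
(-30366 + d(43)) + 6044 = (-30366 + 0) + 6044 = -30366 + 6044 = -24322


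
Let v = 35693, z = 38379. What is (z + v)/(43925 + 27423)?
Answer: 18518/17837 ≈ 1.0382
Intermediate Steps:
(z + v)/(43925 + 27423) = (38379 + 35693)/(43925 + 27423) = 74072/71348 = 74072*(1/71348) = 18518/17837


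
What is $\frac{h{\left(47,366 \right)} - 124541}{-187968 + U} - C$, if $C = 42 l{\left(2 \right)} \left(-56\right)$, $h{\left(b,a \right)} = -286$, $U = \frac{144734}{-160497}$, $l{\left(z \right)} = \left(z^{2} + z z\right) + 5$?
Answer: $\frac{922450403481099}{30168444830} \approx 30577.0$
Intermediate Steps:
$l{\left(z \right)} = 5 + 2 z^{2}$ ($l{\left(z \right)} = \left(z^{2} + z^{2}\right) + 5 = 2 z^{2} + 5 = 5 + 2 z^{2}$)
$U = - \frac{144734}{160497}$ ($U = 144734 \left(- \frac{1}{160497}\right) = - \frac{144734}{160497} \approx -0.90179$)
$C = -30576$ ($C = 42 \left(5 + 2 \cdot 2^{2}\right) \left(-56\right) = 42 \left(5 + 2 \cdot 4\right) \left(-56\right) = 42 \left(5 + 8\right) \left(-56\right) = 42 \cdot 13 \left(-56\right) = 546 \left(-56\right) = -30576$)
$\frac{h{\left(47,366 \right)} - 124541}{-187968 + U} - C = \frac{-286 - 124541}{-187968 - \frac{144734}{160497}} - -30576 = - \frac{124827}{- \frac{30168444830}{160497}} + 30576 = \left(-124827\right) \left(- \frac{160497}{30168444830}\right) + 30576 = \frac{20034359019}{30168444830} + 30576 = \frac{922450403481099}{30168444830}$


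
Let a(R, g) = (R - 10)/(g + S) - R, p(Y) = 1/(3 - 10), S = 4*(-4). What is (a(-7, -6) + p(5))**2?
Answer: 1380625/23716 ≈ 58.215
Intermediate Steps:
S = -16
p(Y) = -1/7 (p(Y) = 1/(-7) = -1/7)
a(R, g) = -R + (-10 + R)/(-16 + g) (a(R, g) = (R - 10)/(g - 16) - R = (-10 + R)/(-16 + g) - R = -R + (-10 + R)/(-16 + g))
(a(-7, -6) + p(5))**2 = ((-10 + 17*(-7) - 1*(-7)*(-6))/(-16 - 6) - 1/7)**2 = ((-10 - 119 - 42)/(-22) - 1/7)**2 = (-1/22*(-171) - 1/7)**2 = (171/22 - 1/7)**2 = (1175/154)**2 = 1380625/23716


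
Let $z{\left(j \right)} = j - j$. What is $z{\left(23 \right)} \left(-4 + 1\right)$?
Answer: $0$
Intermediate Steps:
$z{\left(j \right)} = 0$
$z{\left(23 \right)} \left(-4 + 1\right) = 0 \left(-4 + 1\right) = 0 \left(-3\right) = 0$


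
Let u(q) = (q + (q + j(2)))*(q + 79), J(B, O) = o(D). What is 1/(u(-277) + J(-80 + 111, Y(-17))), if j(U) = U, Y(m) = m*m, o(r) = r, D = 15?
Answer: 1/109311 ≈ 9.1482e-6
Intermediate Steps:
Y(m) = m**2
J(B, O) = 15
u(q) = (2 + 2*q)*(79 + q) (u(q) = (q + (q + 2))*(q + 79) = (q + (2 + q))*(79 + q) = (2 + 2*q)*(79 + q))
1/(u(-277) + J(-80 + 111, Y(-17))) = 1/((158 + 2*(-277)**2 + 160*(-277)) + 15) = 1/((158 + 2*76729 - 44320) + 15) = 1/((158 + 153458 - 44320) + 15) = 1/(109296 + 15) = 1/109311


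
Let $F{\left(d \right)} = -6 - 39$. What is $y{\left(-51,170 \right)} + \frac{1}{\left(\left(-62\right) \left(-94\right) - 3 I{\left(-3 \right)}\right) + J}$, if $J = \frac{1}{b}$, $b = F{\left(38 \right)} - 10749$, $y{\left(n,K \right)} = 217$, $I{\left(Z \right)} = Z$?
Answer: $\frac{13672004003}{63004577} \approx 217.0$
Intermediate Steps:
$F{\left(d \right)} = -45$ ($F{\left(d \right)} = -6 - 39 = -45$)
$b = -10794$ ($b = -45 - 10749 = -10794$)
$J = - \frac{1}{10794}$ ($J = \frac{1}{-10794} = - \frac{1}{10794} \approx -9.2644 \cdot 10^{-5}$)
$y{\left(-51,170 \right)} + \frac{1}{\left(\left(-62\right) \left(-94\right) - 3 I{\left(-3 \right)}\right) + J} = 217 + \frac{1}{\left(\left(-62\right) \left(-94\right) - -9\right) - \frac{1}{10794}} = 217 + \frac{1}{\left(5828 + 9\right) - \frac{1}{10794}} = 217 + \frac{1}{5837 - \frac{1}{10794}} = 217 + \frac{1}{\frac{63004577}{10794}} = 217 + \frac{10794}{63004577} = \frac{13672004003}{63004577}$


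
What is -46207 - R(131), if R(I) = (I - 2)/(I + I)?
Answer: -12106363/262 ≈ -46208.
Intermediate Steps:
R(I) = (-2 + I)/(2*I) (R(I) = (-2 + I)/((2*I)) = (-2 + I)*(1/(2*I)) = (-2 + I)/(2*I))
-46207 - R(131) = -46207 - (-2 + 131)/(2*131) = -46207 - 129/(2*131) = -46207 - 1*129/262 = -46207 - 129/262 = -12106363/262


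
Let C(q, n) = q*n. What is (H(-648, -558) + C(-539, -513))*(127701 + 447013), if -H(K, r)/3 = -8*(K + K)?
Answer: 141036539742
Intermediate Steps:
H(K, r) = 48*K (H(K, r) = -(-24)*(K + K) = -(-24)*2*K = -(-48)*K = 48*K)
C(q, n) = n*q
(H(-648, -558) + C(-539, -513))*(127701 + 447013) = (48*(-648) - 513*(-539))*(127701 + 447013) = (-31104 + 276507)*574714 = 245403*574714 = 141036539742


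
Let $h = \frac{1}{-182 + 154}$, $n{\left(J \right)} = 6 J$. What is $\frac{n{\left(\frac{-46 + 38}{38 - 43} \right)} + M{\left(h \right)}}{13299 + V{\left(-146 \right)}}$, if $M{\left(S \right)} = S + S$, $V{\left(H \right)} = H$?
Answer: $\frac{667}{920710} \approx 0.00072444$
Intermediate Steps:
$h = - \frac{1}{28}$ ($h = \frac{1}{-28} = - \frac{1}{28} \approx -0.035714$)
$M{\left(S \right)} = 2 S$
$\frac{n{\left(\frac{-46 + 38}{38 - 43} \right)} + M{\left(h \right)}}{13299 + V{\left(-146 \right)}} = \frac{6 \frac{-46 + 38}{38 - 43} + 2 \left(- \frac{1}{28}\right)}{13299 - 146} = \frac{6 \left(- \frac{8}{-5}\right) - \frac{1}{14}}{13153} = \left(6 \left(\left(-8\right) \left(- \frac{1}{5}\right)\right) - \frac{1}{14}\right) \frac{1}{13153} = \left(6 \cdot \frac{8}{5} - \frac{1}{14}\right) \frac{1}{13153} = \left(\frac{48}{5} - \frac{1}{14}\right) \frac{1}{13153} = \frac{667}{70} \cdot \frac{1}{13153} = \frac{667}{920710}$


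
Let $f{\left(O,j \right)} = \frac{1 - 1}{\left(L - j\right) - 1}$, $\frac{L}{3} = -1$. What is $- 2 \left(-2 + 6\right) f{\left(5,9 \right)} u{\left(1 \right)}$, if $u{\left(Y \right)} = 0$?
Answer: $0$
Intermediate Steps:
$L = -3$ ($L = 3 \left(-1\right) = -3$)
$f{\left(O,j \right)} = 0$ ($f{\left(O,j \right)} = \frac{1 - 1}{\left(-3 - j\right) - 1} = \frac{0}{-4 - j} = 0$)
$- 2 \left(-2 + 6\right) f{\left(5,9 \right)} u{\left(1 \right)} = - 2 \left(-2 + 6\right) 0 \cdot 0 = \left(-2\right) 4 \cdot 0 \cdot 0 = \left(-8\right) 0 \cdot 0 = 0 \cdot 0 = 0$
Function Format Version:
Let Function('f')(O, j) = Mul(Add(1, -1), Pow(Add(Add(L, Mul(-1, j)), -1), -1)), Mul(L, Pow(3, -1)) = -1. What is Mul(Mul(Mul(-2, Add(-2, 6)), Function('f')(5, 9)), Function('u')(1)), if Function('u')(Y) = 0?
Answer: 0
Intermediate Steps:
L = -3 (L = Mul(3, -1) = -3)
Function('f')(O, j) = 0 (Function('f')(O, j) = Mul(Add(1, -1), Pow(Add(Add(-3, Mul(-1, j)), -1), -1)) = Mul(0, Pow(Add(-4, Mul(-1, j)), -1)) = 0)
Mul(Mul(Mul(-2, Add(-2, 6)), Function('f')(5, 9)), Function('u')(1)) = Mul(Mul(Mul(-2, Add(-2, 6)), 0), 0) = Mul(Mul(Mul(-2, 4), 0), 0) = Mul(Mul(-8, 0), 0) = Mul(0, 0) = 0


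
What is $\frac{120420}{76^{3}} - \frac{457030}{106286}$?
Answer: $- \frac{1235698955}{306953968} \approx -4.0257$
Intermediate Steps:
$\frac{120420}{76^{3}} - \frac{457030}{106286} = \frac{120420}{438976} - \frac{228515}{53143} = 120420 \cdot \frac{1}{438976} - \frac{228515}{53143} = \frac{30105}{109744} - \frac{228515}{53143} = - \frac{1235698955}{306953968}$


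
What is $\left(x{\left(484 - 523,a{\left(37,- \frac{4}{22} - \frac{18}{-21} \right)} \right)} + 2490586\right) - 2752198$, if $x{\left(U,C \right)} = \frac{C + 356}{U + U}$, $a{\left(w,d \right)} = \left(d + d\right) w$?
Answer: $- \frac{261878822}{1001} \approx -2.6162 \cdot 10^{5}$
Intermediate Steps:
$a{\left(w,d \right)} = 2 d w$
$x{\left(U,C \right)} = \frac{356 + C}{2 U}$
$\left(x{\left(484 - 523,a{\left(37,- \frac{4}{22} - \frac{18}{-21} \right)} \right)} + 2490586\right) - 2752198 = \left(\frac{356 + 2 \left(- \frac{4}{22} - \frac{18}{-21}\right) 37}{2 \left(484 - 523\right)} + 2490586\right) - 2752198 = \left(\frac{356 + 2 \left(\left(-4\right) \frac{1}{22} - - \frac{6}{7}\right) 37}{2 \left(484 - 523\right)} + 2490586\right) - 2752198 = \left(\frac{356 + 2 \left(- \frac{2}{11} + \frac{6}{7}\right) 37}{2 \left(-39\right)} + 2490586\right) - 2752198 = \left(\frac{1}{2} \left(- \frac{1}{39}\right) \left(356 + 2 \cdot \frac{52}{77} \cdot 37\right) + 2490586\right) - 2752198 = \left(\frac{1}{2} \left(- \frac{1}{39}\right) \left(356 + \frac{3848}{77}\right) + 2490586\right) - 2752198 = \left(\frac{1}{2} \left(- \frac{1}{39}\right) \frac{31260}{77} + 2490586\right) - 2752198 = \left(- \frac{5210}{1001} + 2490586\right) - 2752198 = \frac{2493071376}{1001} - 2752198 = - \frac{261878822}{1001}$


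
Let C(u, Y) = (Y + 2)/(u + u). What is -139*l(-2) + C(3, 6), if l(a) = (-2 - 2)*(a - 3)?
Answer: -8336/3 ≈ -2778.7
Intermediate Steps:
l(a) = 12 - 4*a (l(a) = -4*(-3 + a) = 12 - 4*a)
C(u, Y) = (2 + Y)/(2*u) (C(u, Y) = (2 + Y)/((2*u)) = (2 + Y)*(1/(2*u)) = (2 + Y)/(2*u))
-139*l(-2) + C(3, 6) = -139*(12 - 4*(-2)) + (½)*(2 + 6)/3 = -139*(12 + 8) + (½)*(⅓)*8 = -139*20 + 4/3 = -2780 + 4/3 = -8336/3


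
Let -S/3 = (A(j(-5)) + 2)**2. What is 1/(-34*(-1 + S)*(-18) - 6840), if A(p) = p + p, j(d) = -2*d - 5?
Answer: -1/271836 ≈ -3.6787e-6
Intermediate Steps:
j(d) = -5 - 2*d
A(p) = 2*p
S = -432 (S = -3*(2*(-5 - 2*(-5)) + 2)**2 = -3*(2*(-5 + 10) + 2)**2 = -3*(2*5 + 2)**2 = -3*(10 + 2)**2 = -3*12**2 = -3*144 = -432)
1/(-34*(-1 + S)*(-18) - 6840) = 1/(-34*(-1 - 432)*(-18) - 6840) = 1/(-(-14722)*(-18) - 6840) = 1/(-34*7794 - 6840) = 1/(-264996 - 6840) = 1/(-271836) = -1/271836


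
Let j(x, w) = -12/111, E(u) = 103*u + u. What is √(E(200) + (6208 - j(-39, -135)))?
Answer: 10*√369741/37 ≈ 164.34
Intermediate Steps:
E(u) = 104*u
j(x, w) = -4/37 (j(x, w) = -12*1/111 = -4/37)
√(E(200) + (6208 - j(-39, -135))) = √(104*200 + (6208 - 1*(-4/37))) = √(20800 + (6208 + 4/37)) = √(20800 + 229700/37) = √(999300/37) = 10*√369741/37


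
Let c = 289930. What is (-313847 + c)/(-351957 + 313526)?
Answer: 23917/38431 ≈ 0.62234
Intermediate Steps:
(-313847 + c)/(-351957 + 313526) = (-313847 + 289930)/(-351957 + 313526) = -23917/(-38431) = -23917*(-1/38431) = 23917/38431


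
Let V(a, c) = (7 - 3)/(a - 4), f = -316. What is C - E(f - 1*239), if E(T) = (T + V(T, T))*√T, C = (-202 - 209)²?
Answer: 168921 + 310249*I*√555/559 ≈ 1.6892e+5 + 13075.0*I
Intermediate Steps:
V(a, c) = 4/(-4 + a)
C = 168921 (C = (-411)² = 168921)
E(T) = √T*(T + 4/(-4 + T)) (E(T) = (T + 4/(-4 + T))*√T = √T*(T + 4/(-4 + T)))
C - E(f - 1*239) = 168921 - √(-316 - 1*239)*(4 + (-316 - 1*239)*(-4 + (-316 - 1*239)))/(-4 + (-316 - 1*239)) = 168921 - √(-316 - 239)*(4 + (-316 - 239)*(-4 + (-316 - 239)))/(-4 + (-316 - 239)) = 168921 - √(-555)*(4 - 555*(-4 - 555))/(-4 - 555) = 168921 - I*√555*(4 - 555*(-559))/(-559) = 168921 - I*√555*(-1)*(4 + 310245)/559 = 168921 - I*√555*(-1)*310249/559 = 168921 - (-310249)*I*√555/559 = 168921 + 310249*I*√555/559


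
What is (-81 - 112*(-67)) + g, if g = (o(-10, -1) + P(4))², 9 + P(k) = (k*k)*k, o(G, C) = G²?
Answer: 31448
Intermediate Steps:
P(k) = -9 + k³ (P(k) = -9 + (k*k)*k = -9 + k²*k = -9 + k³)
g = 24025 (g = ((-10)² + (-9 + 4³))² = (100 + (-9 + 64))² = (100 + 55)² = 155² = 24025)
(-81 - 112*(-67)) + g = (-81 - 112*(-67)) + 24025 = (-81 + 7504) + 24025 = 7423 + 24025 = 31448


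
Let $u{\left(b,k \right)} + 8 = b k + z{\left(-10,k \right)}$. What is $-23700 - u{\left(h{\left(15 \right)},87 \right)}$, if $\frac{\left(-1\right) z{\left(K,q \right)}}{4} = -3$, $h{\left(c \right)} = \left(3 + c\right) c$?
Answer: $-47194$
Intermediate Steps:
$h{\left(c \right)} = c \left(3 + c\right)$
$z{\left(K,q \right)} = 12$ ($z{\left(K,q \right)} = \left(-4\right) \left(-3\right) = 12$)
$u{\left(b,k \right)} = 4 + b k$ ($u{\left(b,k \right)} = -8 + \left(b k + 12\right) = -8 + \left(12 + b k\right) = 4 + b k$)
$-23700 - u{\left(h{\left(15 \right)},87 \right)} = -23700 - \left(4 + 15 \left(3 + 15\right) 87\right) = -23700 - \left(4 + 15 \cdot 18 \cdot 87\right) = -23700 - \left(4 + 270 \cdot 87\right) = -23700 - \left(4 + 23490\right) = -23700 - 23494 = -47194$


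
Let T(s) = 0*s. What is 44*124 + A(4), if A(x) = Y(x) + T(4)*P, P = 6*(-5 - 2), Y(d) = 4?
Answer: 5460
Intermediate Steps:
T(s) = 0
P = -42 (P = 6*(-7) = -42)
A(x) = 4 (A(x) = 4 + 0*(-42) = 4 + 0 = 4)
44*124 + A(4) = 44*124 + 4 = 5456 + 4 = 5460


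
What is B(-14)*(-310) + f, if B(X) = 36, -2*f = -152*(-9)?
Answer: -11844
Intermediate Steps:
f = -684 (f = -(-76)*(-9) = -½*1368 = -684)
B(-14)*(-310) + f = 36*(-310) - 684 = -11160 - 684 = -11844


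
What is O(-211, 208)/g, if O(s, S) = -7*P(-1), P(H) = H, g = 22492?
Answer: 7/22492 ≈ 0.00031122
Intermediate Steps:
O(s, S) = 7 (O(s, S) = -7*(-1) = 7)
O(-211, 208)/g = 7/22492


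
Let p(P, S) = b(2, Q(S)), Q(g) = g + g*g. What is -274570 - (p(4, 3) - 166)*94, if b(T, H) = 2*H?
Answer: -261222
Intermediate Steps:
Q(g) = g + g**2
p(P, S) = 2*S*(1 + S) (p(P, S) = 2*(S*(1 + S)) = 2*S*(1 + S))
-274570 - (p(4, 3) - 166)*94 = -274570 - (2*3*(1 + 3) - 166)*94 = -274570 - (2*3*4 - 166)*94 = -274570 - (24 - 166)*94 = -274570 - (-142)*94 = -274570 - 1*(-13348) = -274570 + 13348 = -261222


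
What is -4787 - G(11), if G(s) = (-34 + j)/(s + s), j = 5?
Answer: -105285/22 ≈ -4785.7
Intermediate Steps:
G(s) = -29/(2*s) (G(s) = (-34 + 5)/(s + s) = -29*1/(2*s) = -29/(2*s))
-4787 - G(11) = -4787 - (-29)/(2*11) = -4787 - 1*(-29/22) = -4787 + 29/22 = -105285/22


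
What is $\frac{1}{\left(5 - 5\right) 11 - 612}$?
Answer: $- \frac{1}{612} \approx -0.001634$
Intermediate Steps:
$\frac{1}{\left(5 - 5\right) 11 - 612} = \frac{1}{0 \cdot 11 - 612} = \frac{1}{0 - 612} = \frac{1}{-612} = - \frac{1}{612}$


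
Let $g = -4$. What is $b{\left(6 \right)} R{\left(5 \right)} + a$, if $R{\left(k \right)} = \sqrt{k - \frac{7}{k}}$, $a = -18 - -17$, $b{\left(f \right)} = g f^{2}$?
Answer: $-1 - \frac{432 \sqrt{10}}{5} \approx -274.22$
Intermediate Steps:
$b{\left(f \right)} = - 4 f^{2}$
$a = -1$ ($a = -18 + 17 = -1$)
$b{\left(6 \right)} R{\left(5 \right)} + a = - 4 \cdot 6^{2} \sqrt{5 - \frac{7}{5}} - 1 = \left(-4\right) 36 \sqrt{5 - \frac{7}{5}} - 1 = - 144 \sqrt{5 - \frac{7}{5}} - 1 = - 144 \sqrt{\frac{18}{5}} - 1 = - 144 \frac{3 \sqrt{10}}{5} - 1 = - \frac{432 \sqrt{10}}{5} - 1 = -1 - \frac{432 \sqrt{10}}{5}$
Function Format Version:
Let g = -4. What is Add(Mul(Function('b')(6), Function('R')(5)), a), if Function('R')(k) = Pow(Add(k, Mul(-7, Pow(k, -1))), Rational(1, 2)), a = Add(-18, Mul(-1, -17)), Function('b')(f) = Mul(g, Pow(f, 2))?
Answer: Add(-1, Mul(Rational(-432, 5), Pow(10, Rational(1, 2)))) ≈ -274.22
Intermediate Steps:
Function('b')(f) = Mul(-4, Pow(f, 2))
a = -1 (a = Add(-18, 17) = -1)
Add(Mul(Function('b')(6), Function('R')(5)), a) = Add(Mul(Mul(-4, Pow(6, 2)), Pow(Add(5, Mul(-7, Pow(5, -1))), Rational(1, 2))), -1) = Add(Mul(Mul(-4, 36), Pow(Add(5, Mul(-7, Rational(1, 5))), Rational(1, 2))), -1) = Add(Mul(-144, Pow(Add(5, Rational(-7, 5)), Rational(1, 2))), -1) = Add(Mul(-144, Pow(Rational(18, 5), Rational(1, 2))), -1) = Add(Mul(-144, Mul(Rational(3, 5), Pow(10, Rational(1, 2)))), -1) = Add(Mul(Rational(-432, 5), Pow(10, Rational(1, 2))), -1) = Add(-1, Mul(Rational(-432, 5), Pow(10, Rational(1, 2))))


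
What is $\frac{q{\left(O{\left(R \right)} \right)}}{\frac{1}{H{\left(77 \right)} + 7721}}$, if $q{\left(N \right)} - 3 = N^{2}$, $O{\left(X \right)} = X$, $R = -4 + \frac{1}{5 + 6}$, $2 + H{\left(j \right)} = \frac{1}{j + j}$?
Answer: $\frac{187818866}{1331} \approx 1.4111 \cdot 10^{5}$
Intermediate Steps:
$H{\left(j \right)} = -2 + \frac{1}{2 j}$ ($H{\left(j \right)} = -2 + \frac{1}{j + j} = -2 + \frac{1}{2 j}$)
$R = - \frac{43}{11}$ ($R = -4 + \frac{1}{11} = - \frac{43}{11} \approx -3.9091$)
$q{\left(N \right)} = 3 + N^{2}$
$\frac{q{\left(O{\left(R \right)} \right)}}{\frac{1}{H{\left(77 \right)} + 7721}} = \frac{3 + \left(- \frac{43}{11}\right)^{2}}{\frac{1}{\left(-2 + \frac{1}{2 \cdot 77}\right) + 7721}} = \frac{3 + \frac{1849}{121}}{\frac{1}{\left(-2 + \frac{1}{2} \cdot \frac{1}{77}\right) + 7721}} = \frac{2212}{121 \frac{1}{\left(-2 + \frac{1}{154}\right) + 7721}} = \frac{2212}{121 \frac{1}{- \frac{307}{154} + 7721}} = \frac{2212}{121 \frac{1}{\frac{1188727}{154}}} = \frac{2212}{121 \cdot \frac{154}{1188727}} = \frac{2212}{121} \cdot \frac{1188727}{154} = \frac{187818866}{1331}$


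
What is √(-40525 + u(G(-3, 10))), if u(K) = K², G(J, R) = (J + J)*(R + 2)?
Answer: I*√35341 ≈ 187.99*I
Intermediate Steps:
G(J, R) = 2*J*(2 + R) (G(J, R) = (2*J)*(2 + R) = 2*J*(2 + R))
√(-40525 + u(G(-3, 10))) = √(-40525 + (2*(-3)*(2 + 10))²) = √(-40525 + (2*(-3)*12)²) = √(-40525 + (-72)²) = √(-40525 + 5184) = √(-35341) = I*√35341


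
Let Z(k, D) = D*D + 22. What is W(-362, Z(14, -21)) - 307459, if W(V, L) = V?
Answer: -307821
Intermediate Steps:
Z(k, D) = 22 + D² (Z(k, D) = D² + 22 = 22 + D²)
W(-362, Z(14, -21)) - 307459 = -362 - 307459 = -307821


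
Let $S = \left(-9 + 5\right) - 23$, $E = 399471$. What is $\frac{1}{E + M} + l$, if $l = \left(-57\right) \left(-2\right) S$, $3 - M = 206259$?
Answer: $- \frac{594715769}{193215} \approx -3078.0$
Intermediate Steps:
$M = -206256$ ($M = 3 - 206259 = -206256$)
$S = -27$ ($S = -4 - 23 = -27$)
$l = -3078$ ($l = \left(-57\right) \left(-2\right) \left(-27\right) = 114 \left(-27\right) = -3078$)
$\frac{1}{E + M} + l = \frac{1}{399471 - 206256} - 3078 = \frac{1}{193215} - 3078 = - \frac{594715769}{193215}$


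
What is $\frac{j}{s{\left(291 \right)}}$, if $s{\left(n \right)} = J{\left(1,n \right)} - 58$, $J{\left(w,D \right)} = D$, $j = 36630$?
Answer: $\frac{36630}{233} \approx 157.21$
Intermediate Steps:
$s{\left(n \right)} = -58 + n$ ($s{\left(n \right)} = n - 58 = -58 + n$)
$\frac{j}{s{\left(291 \right)}} = \frac{36630}{-58 + 291} = \frac{36630}{233}$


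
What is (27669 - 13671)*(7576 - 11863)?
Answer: -60009426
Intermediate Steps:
(27669 - 13671)*(7576 - 11863) = 13998*(-4287) = -60009426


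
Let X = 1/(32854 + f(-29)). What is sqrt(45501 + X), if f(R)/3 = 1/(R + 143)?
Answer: sqrt(875548720041283)/138717 ≈ 213.31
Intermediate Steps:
f(R) = 3/(143 + R) (f(R) = 3/(R + 143) = 3/(143 + R))
X = 38/1248453 (X = 1/(32854 + 3/(143 - 29)) = 1/(32854 + 3/114) = 1/(32854 + 3*(1/114)) = 1/(32854 + 1/38) = 1/(1248453/38) = 38/1248453 ≈ 3.0438e-5)
sqrt(45501 + X) = sqrt(45501 + 38/1248453) = sqrt(56805859991/1248453) = sqrt(875548720041283)/138717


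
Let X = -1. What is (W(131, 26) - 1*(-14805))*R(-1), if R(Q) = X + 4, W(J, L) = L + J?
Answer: 44886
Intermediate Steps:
W(J, L) = J + L
R(Q) = 3 (R(Q) = -1 + 4 = 3)
(W(131, 26) - 1*(-14805))*R(-1) = ((131 + 26) - 1*(-14805))*3 = (157 + 14805)*3 = 14962*3 = 44886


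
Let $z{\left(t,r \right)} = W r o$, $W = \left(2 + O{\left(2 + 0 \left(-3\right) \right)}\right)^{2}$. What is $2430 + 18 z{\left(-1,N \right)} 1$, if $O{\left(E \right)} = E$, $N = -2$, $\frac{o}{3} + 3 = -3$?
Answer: $12798$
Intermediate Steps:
$o = -18$ ($o = -9 + 3 \left(-3\right) = -9 - 9 = -18$)
$W = 16$ ($W = \left(2 + \left(2 + 0 \left(-3\right)\right)\right)^{2} = \left(2 + \left(2 + 0\right)\right)^{2} = \left(2 + 2\right)^{2} = 4^{2} = 16$)
$z{\left(t,r \right)} = - 288 r$ ($z{\left(t,r \right)} = 16 r \left(-18\right) = - 288 r$)
$2430 + 18 z{\left(-1,N \right)} 1 = 2430 + 18 \left(\left(-288\right) \left(-2\right)\right) 1 = 2430 + 18 \cdot 576 \cdot 1 = 2430 + 10368 \cdot 1 = 2430 + 10368 = 12798$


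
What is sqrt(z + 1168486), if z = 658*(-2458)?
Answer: I*sqrt(448878) ≈ 669.98*I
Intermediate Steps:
z = -1617364
sqrt(z + 1168486) = sqrt(-1617364 + 1168486) = sqrt(-448878) = I*sqrt(448878)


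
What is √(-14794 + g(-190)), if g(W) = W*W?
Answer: √21306 ≈ 145.97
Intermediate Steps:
g(W) = W²
√(-14794 + g(-190)) = √(-14794 + (-190)²) = √(-14794 + 36100) = √21306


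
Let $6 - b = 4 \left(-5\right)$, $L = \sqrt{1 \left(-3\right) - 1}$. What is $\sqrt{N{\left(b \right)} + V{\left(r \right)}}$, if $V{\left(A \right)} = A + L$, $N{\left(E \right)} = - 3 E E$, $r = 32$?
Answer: $\sqrt{-1996 + 2 i} \approx 0.0224 + 44.677 i$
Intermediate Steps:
$L = 2 i$ ($L = \sqrt{-3 - 1} = \sqrt{-4} = 2 i \approx 2.0 i$)
$b = 26$ ($b = 6 - 4 \left(-5\right) = 6 - -20 = 6 + 20 = 26$)
$N{\left(E \right)} = - 3 E^{2}$
$V{\left(A \right)} = A + 2 i$
$\sqrt{N{\left(b \right)} + V{\left(r \right)}} = \sqrt{- 3 \cdot 26^{2} + \left(32 + 2 i\right)} = \sqrt{\left(-3\right) 676 + \left(32 + 2 i\right)} = \sqrt{-2028 + \left(32 + 2 i\right)} = \sqrt{-1996 + 2 i}$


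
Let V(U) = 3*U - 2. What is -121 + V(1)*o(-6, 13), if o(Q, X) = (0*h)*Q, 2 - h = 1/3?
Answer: -121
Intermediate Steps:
V(U) = -2 + 3*U
h = 5/3 (h = 2 - 1/3 = 2 - 1*⅓ = 2 - ⅓ = 5/3 ≈ 1.6667)
o(Q, X) = 0 (o(Q, X) = (0*(5/3))*Q = 0*Q = 0)
-121 + V(1)*o(-6, 13) = -121 + (-2 + 3*1)*0 = -121 + (-2 + 3)*0 = -121 + 1*0 = -121 + 0 = -121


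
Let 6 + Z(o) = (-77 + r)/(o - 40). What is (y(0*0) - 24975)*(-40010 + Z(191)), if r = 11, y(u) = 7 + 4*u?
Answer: 150868690576/151 ≈ 9.9913e+8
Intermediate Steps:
Z(o) = -6 - 66/(-40 + o) (Z(o) = -6 + (-77 + 11)/(o - 40) = -6 - 66/(-40 + o))
(y(0*0) - 24975)*(-40010 + Z(191)) = ((7 + 4*(0*0)) - 24975)*(-40010 + 6*(29 - 1*191)/(-40 + 191)) = ((7 + 4*0) - 24975)*(-40010 + 6*(29 - 191)/151) = ((7 + 0) - 24975)*(-40010 + 6*(1/151)*(-162)) = (7 - 24975)*(-40010 - 972/151) = -24968*(-6042482/151) = 150868690576/151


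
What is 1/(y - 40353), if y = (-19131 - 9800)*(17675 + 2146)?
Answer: -1/573481704 ≈ -1.7437e-9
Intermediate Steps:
y = -573441351 (y = -28931*19821 = -573441351)
1/(y - 40353) = 1/(-573441351 - 40353) = 1/(-573481704) = -1/573481704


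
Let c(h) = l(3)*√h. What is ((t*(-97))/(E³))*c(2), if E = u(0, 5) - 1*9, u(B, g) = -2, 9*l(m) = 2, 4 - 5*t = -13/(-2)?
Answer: -97*√2/11979 ≈ -0.011452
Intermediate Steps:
t = -½ (t = ⅘ - (-13)/(5*(-2)) = ⅘ - (-13)*(-1)/(5*2) = ⅘ - ⅕*13/2 = ⅘ - 13/10 = -½ ≈ -0.50000)
l(m) = 2/9 (l(m) = (⅑)*2 = 2/9)
E = -11 (E = -2 - 1*9 = -2 - 9 = -11)
c(h) = 2*√h/9
((t*(-97))/(E³))*c(2) = ((-½*(-97))/((-11)³))*(2*√2/9) = ((97/2)/(-1331))*(2*√2/9) = ((97/2)*(-1/1331))*(2*√2/9) = -97*√2/11979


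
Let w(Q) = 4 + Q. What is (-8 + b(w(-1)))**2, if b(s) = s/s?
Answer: 49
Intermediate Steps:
b(s) = 1
(-8 + b(w(-1)))**2 = (-8 + 1)**2 = (-7)**2 = 49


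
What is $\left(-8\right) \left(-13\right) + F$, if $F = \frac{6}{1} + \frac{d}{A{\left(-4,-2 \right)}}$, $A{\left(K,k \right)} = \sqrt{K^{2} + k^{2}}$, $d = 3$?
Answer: $110 + \frac{3 \sqrt{5}}{10} \approx 110.67$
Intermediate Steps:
$F = 6 + \frac{3 \sqrt{5}}{10}$ ($F = \frac{6}{1} + \frac{3}{\sqrt{\left(-4\right)^{2} + \left(-2\right)^{2}}} = 6 \cdot 1 + \frac{3}{\sqrt{16 + 4}} = 6 + \frac{3}{\sqrt{20}} = 6 + \frac{3}{2 \sqrt{5}} = 6 + 3 \frac{\sqrt{5}}{10} = 6 + \frac{3 \sqrt{5}}{10} \approx 6.6708$)
$\left(-8\right) \left(-13\right) + F = \left(-8\right) \left(-13\right) + \left(6 + \frac{3 \sqrt{5}}{10}\right) = 104 + \left(6 + \frac{3 \sqrt{5}}{10}\right) = 110 + \frac{3 \sqrt{5}}{10}$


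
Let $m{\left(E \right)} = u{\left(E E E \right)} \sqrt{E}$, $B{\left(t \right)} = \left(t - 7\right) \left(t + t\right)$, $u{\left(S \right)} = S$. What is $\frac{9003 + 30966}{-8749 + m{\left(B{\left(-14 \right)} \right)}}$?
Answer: $\frac{349688781}{24301958927418835991} + \frac{113758353217152 \sqrt{3}}{24301958927418835991} \approx 8.1078 \cdot 10^{-6}$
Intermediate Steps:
$B{\left(t \right)} = 2 t \left(-7 + t\right)$ ($B{\left(t \right)} = \left(-7 + t\right) 2 t = 2 t \left(-7 + t\right)$)
$m{\left(E \right)} = E^{\frac{7}{2}}$ ($m{\left(E \right)} = E E E \sqrt{E} = E^{2} E \sqrt{E} = E^{3} \sqrt{E} = E^{\frac{7}{2}}$)
$\frac{9003 + 30966}{-8749 + m{\left(B{\left(-14 \right)} \right)}} = \frac{9003 + 30966}{-8749 + \left(2 \left(-14\right) \left(-7 - 14\right)\right)^{\frac{7}{2}}} = \frac{39969}{-8749 + \left(2 \left(-14\right) \left(-21\right)\right)^{\frac{7}{2}}} = \frac{39969}{-8749 + 588^{\frac{7}{2}}} = \frac{39969}{-8749 + 2846164608 \sqrt{3}}$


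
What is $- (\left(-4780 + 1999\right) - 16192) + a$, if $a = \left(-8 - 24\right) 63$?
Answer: $16957$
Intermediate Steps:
$a = -2016$ ($a = \left(-32\right) 63 = -2016$)
$- (\left(-4780 + 1999\right) - 16192) + a = - (\left(-4780 + 1999\right) - 16192) - 2016 = - (-2781 - 16192) - 2016 = \left(-1\right) \left(-18973\right) - 2016 = 18973 - 2016 = 16957$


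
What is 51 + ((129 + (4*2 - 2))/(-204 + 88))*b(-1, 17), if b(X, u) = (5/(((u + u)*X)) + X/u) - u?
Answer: 280119/3944 ≈ 71.024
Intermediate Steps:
b(X, u) = -u + X/u + 5/(2*X*u) (b(X, u) = (5/(((2*u)*X)) + X/u) - u = (5/((2*X*u)) + X/u) - u = (5*(1/(2*X*u)) + X/u) - u = (5/(2*X*u) + X/u) - u = (X/u + 5/(2*X*u)) - u = -u + X/u + 5/(2*X*u))
51 + ((129 + (4*2 - 2))/(-204 + 88))*b(-1, 17) = 51 + ((129 + (4*2 - 2))/(-204 + 88))*(-1*17 - 1/17 + (5/2)/(-1*17)) = 51 + ((129 + (8 - 2))/(-116))*(-17 - 1*1/17 + (5/2)*(-1)*(1/17)) = 51 + ((129 + 6)*(-1/116))*(-17 - 1/17 - 5/34) = 51 + (135*(-1/116))*(-585/34) = 51 - 135/116*(-585/34) = 51 + 78975/3944 = 280119/3944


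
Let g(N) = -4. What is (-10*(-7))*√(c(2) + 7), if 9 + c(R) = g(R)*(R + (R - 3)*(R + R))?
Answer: 70*√6 ≈ 171.46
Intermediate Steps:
c(R) = -9 - 4*R - 8*R*(-3 + R) (c(R) = -9 - 4*(R + (R - 3)*(R + R)) = -9 - 4*(R + (-3 + R)*(2*R)) = -9 - 4*(R + 2*R*(-3 + R)) = -9 + (-4*R - 8*R*(-3 + R)) = -9 - 4*R - 8*R*(-3 + R))
(-10*(-7))*√(c(2) + 7) = (-10*(-7))*√((-9 - 8*2² + 20*2) + 7) = 70*√((-9 - 8*4 + 40) + 7) = 70*√((-9 - 32 + 40) + 7) = 70*√(-1 + 7) = 70*√6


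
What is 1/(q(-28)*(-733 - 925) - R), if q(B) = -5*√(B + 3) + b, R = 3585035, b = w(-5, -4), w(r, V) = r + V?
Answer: -3570113/12747424935269 - 41450*I/12747424935269 ≈ -2.8007e-7 - 3.2516e-9*I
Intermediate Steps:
w(r, V) = V + r
b = -9 (b = -4 - 5 = -9)
q(B) = -9 - 5*√(3 + B) (q(B) = -5*√(B + 3) - 9 = -5*√(3 + B) - 9 = -9 - 5*√(3 + B))
1/(q(-28)*(-733 - 925) - R) = 1/((-9 - 5*√(3 - 28))*(-733 - 925) - 1*3585035) = 1/((-9 - 25*I)*(-1658) - 3585035) = 1/((14922 + 41450*I) - 3585035) = 1/(-3570113 + 41450*I) = (-3570113 - 41450*I)/12747424935269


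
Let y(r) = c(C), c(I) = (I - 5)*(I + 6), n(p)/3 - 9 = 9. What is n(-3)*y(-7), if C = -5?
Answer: -540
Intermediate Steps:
n(p) = 54 (n(p) = 27 + 3*9 = 27 + 27 = 54)
c(I) = (-5 + I)*(6 + I)
y(r) = -10 (y(r) = -30 - 5 + (-5)² = -30 - 5 + 25 = -10)
n(-3)*y(-7) = 54*(-10) = -540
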